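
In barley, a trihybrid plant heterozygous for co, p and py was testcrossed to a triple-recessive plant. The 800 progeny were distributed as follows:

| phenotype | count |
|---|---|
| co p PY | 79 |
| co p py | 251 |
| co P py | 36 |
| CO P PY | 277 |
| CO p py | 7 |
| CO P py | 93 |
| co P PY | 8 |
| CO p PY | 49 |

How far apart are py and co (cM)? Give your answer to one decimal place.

The two most frequent reciprocal classes, co p py and CO P PY, are the parental types, so the F1 was co p py / CO P PY.
The two rarest classes, CO p py and co P PY, are the double crossovers. Comparing them with the parentals, only the co allele has switched, so co is the middle locus and the order is p – co – py.
Crossovers in the co–py interval produce the single-crossover classes co p PY and CO P py (79 + 93 = 172) plus the double crossovers (15).
RF(co–py) = (172 + 15) / 800 = 187/800 = 0.2338 → 23.4 cM.

23.4 cM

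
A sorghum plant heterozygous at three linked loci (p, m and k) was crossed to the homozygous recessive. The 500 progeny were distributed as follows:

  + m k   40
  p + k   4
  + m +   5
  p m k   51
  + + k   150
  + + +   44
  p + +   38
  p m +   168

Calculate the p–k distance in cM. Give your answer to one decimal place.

The two most frequent reciprocal classes, + + k and p m +, are the parental types, so the F1 was + + k / p m +.
The two rarest classes, p + k and + m +, are the double crossovers. Comparing them with the parentals, only the p allele has switched, so p is the middle locus and the order is m – p – k.
Crossovers in the p–k interval produce the single-crossover classes + + + and p m k (44 + 51 = 95) plus the double crossovers (9).
RF(p–k) = (95 + 9) / 500 = 104/500 = 0.2080 → 20.8 cM.

20.8 cM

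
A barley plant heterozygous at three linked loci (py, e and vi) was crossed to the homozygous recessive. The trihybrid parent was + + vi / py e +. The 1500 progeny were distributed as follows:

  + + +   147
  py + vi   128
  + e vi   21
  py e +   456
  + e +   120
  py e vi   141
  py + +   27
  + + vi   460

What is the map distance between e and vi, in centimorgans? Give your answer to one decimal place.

The two rarest classes, + e vi and py + +, are the double crossovers. Comparing them with the parentals, only the e allele has switched, so e is the middle locus and the order is vi – e – py.
Crossovers in the vi–e interval produce the single-crossover classes + + + and py e vi (147 + 141 = 288) plus the double crossovers (48).
RF(vi–e) = (288 + 48) / 1500 = 336/1500 = 0.2240 → 22.4 centimorgans.

22.4 centimorgans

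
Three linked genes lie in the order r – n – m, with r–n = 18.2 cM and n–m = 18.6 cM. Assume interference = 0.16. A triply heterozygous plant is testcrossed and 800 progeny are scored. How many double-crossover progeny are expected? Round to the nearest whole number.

Map distances give recombination frequencies of 0.182 and 0.186 for the two intervals.
With interference 0.16 (so coincidence = 0.84), expected double-crossover frequency = 0.182 × 0.186 × 0.84 = 0.02844.
Expected number = 0.02844 × 800 = 22.75 ≈ 23.

23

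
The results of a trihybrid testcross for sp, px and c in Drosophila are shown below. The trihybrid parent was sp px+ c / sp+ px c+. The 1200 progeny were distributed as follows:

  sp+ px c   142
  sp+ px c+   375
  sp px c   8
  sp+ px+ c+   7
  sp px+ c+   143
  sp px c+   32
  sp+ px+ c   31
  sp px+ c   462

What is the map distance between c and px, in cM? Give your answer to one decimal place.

25.0 cM

The two rarest classes, sp px c and sp+ px+ c+, are the double crossovers. Comparing them with the parentals, only the px allele has switched, so px is the middle locus and the order is sp – px – c.
Crossovers in the px–c interval produce the single-crossover classes sp px+ c+ and sp+ px c (143 + 142 = 285) plus the double crossovers (15).
RF(px–c) = (285 + 15) / 1200 = 300/1200 = 0.2500 → 25.0 cM.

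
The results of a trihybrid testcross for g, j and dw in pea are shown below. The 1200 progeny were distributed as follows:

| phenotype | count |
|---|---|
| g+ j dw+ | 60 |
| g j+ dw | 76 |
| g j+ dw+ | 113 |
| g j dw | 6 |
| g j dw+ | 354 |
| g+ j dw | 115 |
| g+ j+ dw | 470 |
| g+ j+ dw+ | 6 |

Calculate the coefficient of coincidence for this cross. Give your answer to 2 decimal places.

The two most frequent reciprocal classes, g j dw+ and g+ j+ dw, are the parental types, so the F1 was g j dw+ / g+ j+ dw.
The two rarest classes, g j dw and g+ j+ dw+, are the double crossovers. Comparing them with the parentals, only the dw allele has switched, so dw is the middle locus and the order is j – dw – g.
j–dw: (228 + 12)/1200 = 0.2000; dw–g: (136 + 12)/1200 = 0.1233.
Expected DCO frequency = 0.2000 × 0.1233 ≈ 0.02466; observed = 12/1200 ≈ 0.01000.
Coefficient of coincidence = 0.01000/0.02466 ≈ 0.41.

0.41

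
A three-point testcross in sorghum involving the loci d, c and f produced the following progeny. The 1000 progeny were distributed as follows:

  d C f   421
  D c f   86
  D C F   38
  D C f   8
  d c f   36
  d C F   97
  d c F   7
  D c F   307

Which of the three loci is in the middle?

The two most frequent reciprocal classes, d C f and D c F, are the parental types, so the F1 was d C f / D c F.
The two rarest classes, D C f and d c F, are the double crossovers. Comparing them with the parentals, only the d allele has switched, so d is the middle locus and the order is c – d – f.

d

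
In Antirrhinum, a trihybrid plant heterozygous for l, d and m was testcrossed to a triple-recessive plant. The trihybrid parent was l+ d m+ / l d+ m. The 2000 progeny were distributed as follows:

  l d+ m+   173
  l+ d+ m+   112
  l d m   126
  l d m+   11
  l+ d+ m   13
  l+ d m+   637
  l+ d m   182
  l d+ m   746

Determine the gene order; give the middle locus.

l

The two rarest classes, l d m+ and l+ d+ m, are the double crossovers. Comparing them with the parentals, only the l allele has switched, so l is the middle locus and the order is d – l – m.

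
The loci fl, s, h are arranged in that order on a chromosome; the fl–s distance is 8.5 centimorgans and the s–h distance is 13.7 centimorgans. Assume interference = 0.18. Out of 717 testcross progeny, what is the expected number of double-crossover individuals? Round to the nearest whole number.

7

Map distances give recombination frequencies of 0.085 and 0.137 for the two intervals.
With interference 0.18 (so coincidence = 0.82), expected double-crossover frequency = 0.085 × 0.137 × 0.82 = 0.00955.
Expected number = 0.00955 × 717 = 6.85 ≈ 7.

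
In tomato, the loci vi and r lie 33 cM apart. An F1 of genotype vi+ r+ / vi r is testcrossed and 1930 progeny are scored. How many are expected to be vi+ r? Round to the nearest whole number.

318

A map distance of 33 cM corresponds to a recombination frequency of 0.330.
The F1 is vi+ r+ / vi r, so vi+ r is a recombinant gamete class with expected frequency r/2 = 0.330/2 = 0.1650.
Expected number = 0.1650 × 1930 = 318.45 ≈ 318.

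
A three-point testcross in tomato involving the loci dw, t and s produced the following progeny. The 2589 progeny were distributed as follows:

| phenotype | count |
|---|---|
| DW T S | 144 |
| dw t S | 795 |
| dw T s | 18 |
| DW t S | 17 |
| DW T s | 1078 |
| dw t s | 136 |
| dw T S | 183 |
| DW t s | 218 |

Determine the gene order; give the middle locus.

dw

The two most frequent reciprocal classes, dw t S and DW T s, are the parental types, so the F1 was dw t S / DW T s.
The two rarest classes, DW t S and dw T s, are the double crossovers. Comparing them with the parentals, only the dw allele has switched, so dw is the middle locus and the order is t – dw – s.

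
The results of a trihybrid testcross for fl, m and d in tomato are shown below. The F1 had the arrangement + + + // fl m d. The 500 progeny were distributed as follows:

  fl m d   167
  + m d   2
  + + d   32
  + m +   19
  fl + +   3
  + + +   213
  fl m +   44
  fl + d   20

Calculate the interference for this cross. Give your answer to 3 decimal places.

0.299

The two rarest classes, fl + + and + m d, are the double crossovers. Comparing them with the parentals, only the fl allele has switched, so fl is the middle locus and the order is m – fl – d.
m–fl: (39 + 5)/500 = 0.0880; fl–d: (76 + 5)/500 = 0.1620.
Expected DCO frequency = 0.0880 × 0.1620 ≈ 0.01426; observed = 5/500 ≈ 0.01000.
Coefficient of coincidence = 0.01000/0.01426 ≈ 0.701; interference = 1 − 0.701 = 0.299.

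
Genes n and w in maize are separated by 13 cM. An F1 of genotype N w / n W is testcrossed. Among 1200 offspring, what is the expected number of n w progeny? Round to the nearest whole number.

78

A map distance of 13 cM corresponds to a recombination frequency of 0.130.
The F1 is N w / n W, so n w is a recombinant gamete class with expected frequency r/2 = 0.130/2 = 0.0650.
Expected number = 0.0650 × 1200 = 78.00 ≈ 78.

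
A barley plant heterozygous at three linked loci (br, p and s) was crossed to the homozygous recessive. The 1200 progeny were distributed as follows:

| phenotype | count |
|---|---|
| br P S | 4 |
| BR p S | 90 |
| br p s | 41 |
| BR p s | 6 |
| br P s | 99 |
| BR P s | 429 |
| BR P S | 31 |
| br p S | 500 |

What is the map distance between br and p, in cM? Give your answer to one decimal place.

The two most frequent reciprocal classes, br p S and BR P s, are the parental types, so the F1 was br p S / BR P s.
The two rarest classes, br P S and BR p s, are the double crossovers. Comparing them with the parentals, only the p allele has switched, so p is the middle locus and the order is br – p – s.
Crossovers in the br–p interval produce the single-crossover classes BR p S and br P s (90 + 99 = 189) plus the double crossovers (10).
RF(br–p) = (189 + 10) / 1200 = 199/1200 = 0.1658 → 16.6 cM.

16.6 cM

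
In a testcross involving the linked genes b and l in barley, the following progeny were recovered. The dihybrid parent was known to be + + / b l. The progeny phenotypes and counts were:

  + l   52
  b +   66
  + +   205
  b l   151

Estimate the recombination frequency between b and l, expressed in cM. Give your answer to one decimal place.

24.9 cM

The recombinant classes are + l and b +: 52 + 66 = 118.
Recombination frequency = 118/474 = 0.2489 ≈ 24.9%, i.e. 24.9 cM.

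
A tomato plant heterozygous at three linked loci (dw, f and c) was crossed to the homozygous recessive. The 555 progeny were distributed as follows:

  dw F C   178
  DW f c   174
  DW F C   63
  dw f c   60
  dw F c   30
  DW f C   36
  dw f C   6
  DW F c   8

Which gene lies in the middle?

The two most frequent reciprocal classes, DW f c and dw F C, are the parental types, so the F1 was DW f c / dw F C.
The two rarest classes, DW F c and dw f C, are the double crossovers. Comparing them with the parentals, only the f allele has switched, so f is the middle locus and the order is c – f – dw.

f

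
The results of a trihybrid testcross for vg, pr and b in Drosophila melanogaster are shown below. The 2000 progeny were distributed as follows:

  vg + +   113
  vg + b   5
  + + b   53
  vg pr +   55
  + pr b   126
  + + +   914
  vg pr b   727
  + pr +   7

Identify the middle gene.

The two most frequent reciprocal classes, vg pr b and + + +, are the parental types, so the F1 was vg pr b / + + +.
The two rarest classes, vg + b and + pr +, are the double crossovers. Comparing them with the parentals, only the pr allele has switched, so pr is the middle locus and the order is b – pr – vg.

pr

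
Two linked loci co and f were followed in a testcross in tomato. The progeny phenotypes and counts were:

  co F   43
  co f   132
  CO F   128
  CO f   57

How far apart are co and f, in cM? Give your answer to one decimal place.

The two most frequent classes, CO F (128) and co f (132), are the parental types, so the F1 was CO F / co f.
The recombinant classes are CO f and co F: 57 + 43 = 100.
Recombination frequency = 100/360 = 0.2778 ≈ 27.8%, i.e. 27.8 cM.

27.8 cM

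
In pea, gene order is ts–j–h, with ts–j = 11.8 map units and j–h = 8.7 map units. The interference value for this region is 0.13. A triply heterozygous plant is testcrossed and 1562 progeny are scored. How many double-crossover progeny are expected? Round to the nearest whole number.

Map distances give recombination frequencies of 0.118 and 0.087 for the two intervals.
With interference 0.13 (so coincidence = 0.87), expected double-crossover frequency = 0.118 × 0.087 × 0.87 = 0.00893.
Expected number = 0.00893 × 1562 = 13.95 ≈ 14.

14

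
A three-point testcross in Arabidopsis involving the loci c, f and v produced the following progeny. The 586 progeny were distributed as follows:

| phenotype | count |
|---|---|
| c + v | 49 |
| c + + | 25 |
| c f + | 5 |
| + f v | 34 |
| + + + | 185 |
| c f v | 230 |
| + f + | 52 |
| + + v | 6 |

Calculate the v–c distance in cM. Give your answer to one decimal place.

The two most frequent reciprocal classes, c f v and + + +, are the parental types, so the F1 was c f v / + + +.
The two rarest classes, c f + and + + v, are the double crossovers. Comparing them with the parentals, only the v allele has switched, so v is the middle locus and the order is c – v – f.
Crossovers in the c–v interval produce the single-crossover classes + f v and c + + (34 + 25 = 59) plus the double crossovers (11).
RF(c–v) = (59 + 11) / 586 = 70/586 = 0.1195 → 11.9 cM.

11.9 cM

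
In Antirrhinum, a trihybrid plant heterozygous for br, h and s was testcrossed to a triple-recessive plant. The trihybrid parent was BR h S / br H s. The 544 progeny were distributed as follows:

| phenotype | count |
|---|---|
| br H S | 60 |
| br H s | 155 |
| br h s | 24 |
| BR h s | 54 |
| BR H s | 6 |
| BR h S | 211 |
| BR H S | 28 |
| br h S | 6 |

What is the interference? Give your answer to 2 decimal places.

0.19

The two rarest classes, br h S and BR H s, are the double crossovers. Comparing them with the parentals, only the br allele has switched, so br is the middle locus and the order is s – br – h.
s–br: (114 + 12)/544 = 0.2316; br–h: (52 + 12)/544 = 0.1176.
Expected DCO frequency = 0.2316 × 0.1176 ≈ 0.02724; observed = 12/544 ≈ 0.02206.
Coefficient of coincidence = 0.02206/0.02724 ≈ 0.81; interference = 1 − 0.81 = 0.19.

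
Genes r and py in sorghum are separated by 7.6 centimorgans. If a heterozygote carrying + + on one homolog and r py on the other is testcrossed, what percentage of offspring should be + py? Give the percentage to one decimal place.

3.8%

A map distance of 7.6 centimorgans corresponds to a recombination frequency of 0.076.
The F1 is + + / r py, so + py is a recombinant gamete class with expected frequency r/2 = 0.076/2 = 0.0380.
That is 0.0380 = 3.8% of the progeny.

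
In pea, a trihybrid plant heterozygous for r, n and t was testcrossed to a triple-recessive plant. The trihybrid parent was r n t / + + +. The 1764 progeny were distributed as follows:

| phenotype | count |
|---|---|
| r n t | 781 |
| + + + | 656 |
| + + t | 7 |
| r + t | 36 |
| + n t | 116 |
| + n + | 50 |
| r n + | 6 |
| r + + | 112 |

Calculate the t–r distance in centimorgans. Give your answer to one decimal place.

The two rarest classes, r n + and + + t, are the double crossovers. Comparing them with the parentals, only the t allele has switched, so t is the middle locus and the order is n – t – r.
Crossovers in the t–r interval produce the single-crossover classes + n t and r + + (116 + 112 = 228) plus the double crossovers (13).
RF(t–r) = (228 + 13) / 1764 = 241/1764 = 0.1366 → 13.7 centimorgans.

13.7 centimorgans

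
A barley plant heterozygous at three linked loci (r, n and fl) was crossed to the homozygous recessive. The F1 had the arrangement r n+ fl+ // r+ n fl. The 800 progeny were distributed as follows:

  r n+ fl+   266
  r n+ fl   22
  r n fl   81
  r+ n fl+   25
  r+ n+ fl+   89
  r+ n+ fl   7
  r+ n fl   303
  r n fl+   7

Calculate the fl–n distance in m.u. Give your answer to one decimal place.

7.6 m.u.

The two rarest classes, r n fl+ and r+ n+ fl, are the double crossovers. Comparing them with the parentals, only the n allele has switched, so n is the middle locus and the order is fl – n – r.
Crossovers in the fl–n interval produce the single-crossover classes r n+ fl and r+ n fl+ (22 + 25 = 47) plus the double crossovers (14).
RF(fl–n) = (47 + 14) / 800 = 61/800 = 0.0762 → 7.6 m.u.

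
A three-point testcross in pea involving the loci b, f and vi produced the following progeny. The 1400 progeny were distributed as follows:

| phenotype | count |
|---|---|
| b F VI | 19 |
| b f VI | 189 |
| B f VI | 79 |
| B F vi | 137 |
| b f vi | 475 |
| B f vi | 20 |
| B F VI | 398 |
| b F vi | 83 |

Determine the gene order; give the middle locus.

b

The two most frequent reciprocal classes, b f vi and B F VI, are the parental types, so the F1 was b f vi / B F VI.
The two rarest classes, B f vi and b F VI, are the double crossovers. Comparing them with the parentals, only the b allele has switched, so b is the middle locus and the order is f – b – vi.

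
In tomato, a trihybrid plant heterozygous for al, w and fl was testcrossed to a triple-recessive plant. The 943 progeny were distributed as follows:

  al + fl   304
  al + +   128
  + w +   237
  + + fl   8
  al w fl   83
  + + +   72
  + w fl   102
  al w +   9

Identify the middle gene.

The two most frequent reciprocal classes, + w + and al + fl, are the parental types, so the F1 was + w + / al + fl.
The two rarest classes, al w + and + + fl, are the double crossovers. Comparing them with the parentals, only the al allele has switched, so al is the middle locus and the order is fl – al – w.

al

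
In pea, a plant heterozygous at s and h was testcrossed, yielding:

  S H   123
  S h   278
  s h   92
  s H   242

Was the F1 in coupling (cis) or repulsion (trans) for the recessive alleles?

trans

The two most frequent classes are S h (278) and s H (242); these are the parental (non-recombinant) types.
So the F1 carried S h on one chromosome and s H on the other — the recessive alleles are on opposite chromosomes (trans / repulsion).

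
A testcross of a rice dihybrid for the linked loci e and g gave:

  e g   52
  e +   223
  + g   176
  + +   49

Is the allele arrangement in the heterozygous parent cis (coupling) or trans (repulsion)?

The two most frequent classes are + g (176) and e + (223); these are the parental (non-recombinant) types.
So the F1 carried + g on one chromosome and e + on the other — the recessive alleles are on opposite chromosomes (trans / repulsion).

trans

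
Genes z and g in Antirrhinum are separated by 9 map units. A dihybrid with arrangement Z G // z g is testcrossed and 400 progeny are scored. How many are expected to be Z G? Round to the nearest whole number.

182

A map distance of 9 map units corresponds to a recombination frequency of 0.090.
The F1 is Z G / z g, so Z G is a parental gamete class with expected frequency (1 − r)/2 = 0.910/2 = 0.4550.
Expected number = 0.4550 × 400 = 182.00 ≈ 182.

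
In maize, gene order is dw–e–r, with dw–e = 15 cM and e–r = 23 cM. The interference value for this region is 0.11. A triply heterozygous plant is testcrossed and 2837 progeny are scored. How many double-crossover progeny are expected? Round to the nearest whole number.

87

Map distances give recombination frequencies of 0.150 and 0.230 for the two intervals.
With interference 0.11 (so coincidence = 0.89), expected double-crossover frequency = 0.150 × 0.230 × 0.89 = 0.03071.
Expected number = 0.03071 × 2837 = 87.11 ≈ 87.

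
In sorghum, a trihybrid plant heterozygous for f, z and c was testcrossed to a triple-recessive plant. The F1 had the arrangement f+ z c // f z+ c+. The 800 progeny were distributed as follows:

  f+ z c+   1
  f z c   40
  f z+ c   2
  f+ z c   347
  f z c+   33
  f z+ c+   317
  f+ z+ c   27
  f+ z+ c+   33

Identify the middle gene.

c

The two rarest classes, f+ z c+ and f z+ c, are the double crossovers. Comparing them with the parentals, only the c allele has switched, so c is the middle locus and the order is f – c – z.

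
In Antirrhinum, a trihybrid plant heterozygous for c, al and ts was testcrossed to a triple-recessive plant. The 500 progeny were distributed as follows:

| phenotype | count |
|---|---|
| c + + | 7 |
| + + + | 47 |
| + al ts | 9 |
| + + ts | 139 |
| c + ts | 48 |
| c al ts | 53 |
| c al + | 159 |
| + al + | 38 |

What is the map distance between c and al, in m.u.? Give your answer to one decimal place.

The two most frequent reciprocal classes, c al + and + + ts, are the parental types, so the F1 was c al + / + + ts.
The two rarest classes, c + + and + al ts, are the double crossovers. Comparing them with the parentals, only the al allele has switched, so al is the middle locus and the order is ts – al – c.
Crossovers in the al–c interval produce the single-crossover classes + al + and c + ts (38 + 48 = 86) plus the double crossovers (16).
RF(al–c) = (86 + 16) / 500 = 102/500 = 0.2040 → 20.4 m.u.

20.4 m.u.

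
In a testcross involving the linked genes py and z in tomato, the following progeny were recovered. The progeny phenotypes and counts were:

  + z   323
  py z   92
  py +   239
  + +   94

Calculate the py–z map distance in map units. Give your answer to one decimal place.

24.9 map units

The two most frequent classes, + z (323) and py + (239), are the parental types, so the F1 was + z / py +.
The recombinant classes are + + and py z: 94 + 92 = 186.
Recombination frequency = 186/748 = 0.2487 ≈ 24.9%, i.e. 24.9 map units.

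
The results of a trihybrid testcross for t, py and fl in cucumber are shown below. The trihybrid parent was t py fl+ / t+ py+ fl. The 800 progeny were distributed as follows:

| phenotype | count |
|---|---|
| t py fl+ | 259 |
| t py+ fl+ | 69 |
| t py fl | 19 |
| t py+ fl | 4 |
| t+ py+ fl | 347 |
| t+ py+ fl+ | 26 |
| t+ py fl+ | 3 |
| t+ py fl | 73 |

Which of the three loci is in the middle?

The two rarest classes, t+ py fl+ and t py+ fl, are the double crossovers. Comparing them with the parentals, only the t allele has switched, so t is the middle locus and the order is py – t – fl.

t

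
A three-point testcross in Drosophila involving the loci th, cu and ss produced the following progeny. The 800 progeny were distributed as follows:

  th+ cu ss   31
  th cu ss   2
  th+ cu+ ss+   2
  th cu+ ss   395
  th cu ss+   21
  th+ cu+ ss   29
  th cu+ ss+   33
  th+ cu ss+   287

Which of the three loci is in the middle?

cu

The two most frequent reciprocal classes, th cu+ ss and th+ cu ss+, are the parental types, so the F1 was th cu+ ss / th+ cu ss+.
The two rarest classes, th cu ss and th+ cu+ ss+, are the double crossovers. Comparing them with the parentals, only the cu allele has switched, so cu is the middle locus and the order is ss – cu – th.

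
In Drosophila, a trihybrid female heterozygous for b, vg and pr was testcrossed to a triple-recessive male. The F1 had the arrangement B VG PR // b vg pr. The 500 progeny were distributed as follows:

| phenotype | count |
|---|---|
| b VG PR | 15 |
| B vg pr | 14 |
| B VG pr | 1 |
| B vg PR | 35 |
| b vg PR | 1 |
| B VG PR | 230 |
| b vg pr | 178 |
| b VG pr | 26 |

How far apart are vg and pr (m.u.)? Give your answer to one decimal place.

12.6 m.u.

The two rarest classes, B VG pr and b vg PR, are the double crossovers. Comparing them with the parentals, only the pr allele has switched, so pr is the middle locus and the order is b – pr – vg.
Crossovers in the pr–vg interval produce the single-crossover classes B vg PR and b VG pr (35 + 26 = 61) plus the double crossovers (2).
RF(pr–vg) = (61 + 2) / 500 = 63/500 = 0.1260 → 12.6 m.u.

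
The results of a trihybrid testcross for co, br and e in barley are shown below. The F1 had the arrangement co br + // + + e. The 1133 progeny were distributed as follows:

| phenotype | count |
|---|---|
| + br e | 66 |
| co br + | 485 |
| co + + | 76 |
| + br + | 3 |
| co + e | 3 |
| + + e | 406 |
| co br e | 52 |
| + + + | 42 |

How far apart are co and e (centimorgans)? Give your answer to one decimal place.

The two rarest classes, + br + and co + e, are the double crossovers. Comparing them with the parentals, only the co allele has switched, so co is the middle locus and the order is br – co – e.
Crossovers in the co–e interval produce the single-crossover classes co br e and + + + (52 + 42 = 94) plus the double crossovers (6).
RF(co–e) = (94 + 6) / 1133 = 100/1133 = 0.0883 → 8.8 centimorgans.

8.8 centimorgans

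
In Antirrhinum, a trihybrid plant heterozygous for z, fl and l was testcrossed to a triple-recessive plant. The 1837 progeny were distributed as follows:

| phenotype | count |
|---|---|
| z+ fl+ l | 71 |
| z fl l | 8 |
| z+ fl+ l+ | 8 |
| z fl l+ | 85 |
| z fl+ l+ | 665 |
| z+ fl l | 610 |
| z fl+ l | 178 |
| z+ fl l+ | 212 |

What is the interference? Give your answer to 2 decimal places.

0.58

The two most frequent reciprocal classes, z+ fl l and z fl+ l+, are the parental types, so the F1 was z+ fl l / z fl+ l+.
The two rarest classes, z fl l and z+ fl+ l+, are the double crossovers. Comparing them with the parentals, only the z allele has switched, so z is the middle locus and the order is fl – z – l.
fl–z: (156 + 16)/1837 = 0.0936; z–l: (390 + 16)/1837 = 0.2210.
Expected DCO frequency = 0.0936 × 0.2210 ≈ 0.02069; observed = 16/1837 ≈ 0.00871.
Coefficient of coincidence = 0.00871/0.02069 ≈ 0.42; interference = 1 − 0.42 = 0.58.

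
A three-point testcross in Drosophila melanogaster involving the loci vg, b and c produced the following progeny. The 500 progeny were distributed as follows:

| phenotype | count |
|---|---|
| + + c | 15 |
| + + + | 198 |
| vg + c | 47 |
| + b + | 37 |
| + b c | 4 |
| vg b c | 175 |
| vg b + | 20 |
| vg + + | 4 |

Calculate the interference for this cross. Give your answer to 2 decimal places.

The two most frequent reciprocal classes, vg b c and + + +, are the parental types, so the F1 was vg b c / + + +.
The two rarest classes, + b c and vg + +, are the double crossovers. Comparing them with the parentals, only the vg allele has switched, so vg is the middle locus and the order is b – vg – c.
b–vg: (84 + 8)/500 = 0.1840; vg–c: (35 + 8)/500 = 0.0860.
Expected DCO frequency = 0.1840 × 0.0860 ≈ 0.01582; observed = 8/500 ≈ 0.01600.
Coefficient of coincidence = 0.01600/0.01582 ≈ 1.01; interference = 1 − 1.01 = -0.01.

-0.01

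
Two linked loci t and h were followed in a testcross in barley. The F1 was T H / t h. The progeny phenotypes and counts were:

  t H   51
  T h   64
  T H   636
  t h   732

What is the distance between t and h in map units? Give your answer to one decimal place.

The recombinant classes are T h and t H: 64 + 51 = 115.
Recombination frequency = 115/1483 = 0.0775 ≈ 7.8%, i.e. 7.8 map units.

7.8 map units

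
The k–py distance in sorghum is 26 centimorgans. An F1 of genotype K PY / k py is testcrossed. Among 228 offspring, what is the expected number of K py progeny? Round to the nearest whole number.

30

A map distance of 26 centimorgans corresponds to a recombination frequency of 0.260.
The F1 is K PY / k py, so K py is a recombinant gamete class with expected frequency r/2 = 0.260/2 = 0.1300.
Expected number = 0.1300 × 228 = 29.64 ≈ 30.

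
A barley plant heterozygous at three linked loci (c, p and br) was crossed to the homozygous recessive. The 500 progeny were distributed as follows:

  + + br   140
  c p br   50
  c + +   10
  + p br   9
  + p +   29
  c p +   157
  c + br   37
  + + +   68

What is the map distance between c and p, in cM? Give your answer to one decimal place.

17.0 cM

The two most frequent reciprocal classes, c p + and + + br, are the parental types, so the F1 was c p + / + + br.
The two rarest classes, c + + and + p br, are the double crossovers. Comparing them with the parentals, only the p allele has switched, so p is the middle locus and the order is br – p – c.
Crossovers in the p–c interval produce the single-crossover classes + p + and c + br (29 + 37 = 66) plus the double crossovers (19).
RF(p–c) = (66 + 19) / 500 = 85/500 = 0.1700 → 17.0 cM.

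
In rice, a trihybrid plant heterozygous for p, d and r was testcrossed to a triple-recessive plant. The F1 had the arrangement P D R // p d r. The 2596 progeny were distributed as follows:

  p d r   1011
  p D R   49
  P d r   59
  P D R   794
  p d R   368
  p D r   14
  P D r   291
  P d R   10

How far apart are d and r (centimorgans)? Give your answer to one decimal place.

The two rarest classes, P d R and p D r, are the double crossovers. Comparing them with the parentals, only the d allele has switched, so d is the middle locus and the order is p – d – r.
Crossovers in the d–r interval produce the single-crossover classes P D r and p d R (291 + 368 = 659) plus the double crossovers (24).
RF(d–r) = (659 + 24) / 2596 = 683/2596 = 0.2631 → 26.3 centimorgans.

26.3 centimorgans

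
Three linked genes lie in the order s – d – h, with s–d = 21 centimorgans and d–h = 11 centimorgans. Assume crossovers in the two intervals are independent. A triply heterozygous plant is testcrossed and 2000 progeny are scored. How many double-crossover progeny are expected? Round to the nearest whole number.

46

Map distances give recombination frequencies of 0.210 and 0.110 for the two intervals.
With no interference, expected double-crossover frequency = 0.210 × 0.110 = 0.02310.
Expected number = 0.02310 × 2000 = 46.20 ≈ 46.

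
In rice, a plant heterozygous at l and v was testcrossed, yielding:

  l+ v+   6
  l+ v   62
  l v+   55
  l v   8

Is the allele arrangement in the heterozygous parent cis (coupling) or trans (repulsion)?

The two most frequent classes are l+ v (62) and l v+ (55); these are the parental (non-recombinant) types.
So the F1 carried l+ v on one chromosome and l v+ on the other — the recessive alleles are on opposite chromosomes (trans / repulsion).

trans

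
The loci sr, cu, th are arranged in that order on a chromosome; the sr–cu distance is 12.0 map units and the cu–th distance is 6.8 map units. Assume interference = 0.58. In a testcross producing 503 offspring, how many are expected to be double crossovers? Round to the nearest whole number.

Map distances give recombination frequencies of 0.120 and 0.068 for the two intervals.
With interference 0.58 (so coincidence = 0.42), expected double-crossover frequency = 0.120 × 0.068 × 0.42 = 0.00343.
Expected number = 0.00343 × 503 = 1.72 ≈ 2.

2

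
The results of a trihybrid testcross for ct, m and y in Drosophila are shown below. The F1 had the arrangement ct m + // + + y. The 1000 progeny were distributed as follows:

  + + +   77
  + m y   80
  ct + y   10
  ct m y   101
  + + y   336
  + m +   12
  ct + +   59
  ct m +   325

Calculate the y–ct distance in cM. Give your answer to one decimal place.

20.0 cM

The two rarest classes, + m + and ct + y, are the double crossovers. Comparing them with the parentals, only the ct allele has switched, so ct is the middle locus and the order is m – ct – y.
Crossovers in the ct–y interval produce the single-crossover classes ct m y and + + + (101 + 77 = 178) plus the double crossovers (22).
RF(ct–y) = (178 + 22) / 1000 = 200/1000 = 0.2000 → 20.0 cM.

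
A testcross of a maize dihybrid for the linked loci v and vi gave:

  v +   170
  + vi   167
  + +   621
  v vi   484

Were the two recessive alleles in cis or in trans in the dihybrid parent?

cis

The two most frequent classes are + + (621) and v vi (484); these are the parental (non-recombinant) types.
So the F1 carried + + on one chromosome and v vi on the other — the recessive alleles are on the same chromosome (cis / coupling).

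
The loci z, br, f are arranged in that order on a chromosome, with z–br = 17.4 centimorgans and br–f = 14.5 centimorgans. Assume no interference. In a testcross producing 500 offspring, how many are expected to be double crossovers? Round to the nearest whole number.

Map distances give recombination frequencies of 0.174 and 0.145 for the two intervals.
With no interference, expected double-crossover frequency = 0.174 × 0.145 = 0.02523.
Expected number = 0.02523 × 500 = 12.61 ≈ 13.

13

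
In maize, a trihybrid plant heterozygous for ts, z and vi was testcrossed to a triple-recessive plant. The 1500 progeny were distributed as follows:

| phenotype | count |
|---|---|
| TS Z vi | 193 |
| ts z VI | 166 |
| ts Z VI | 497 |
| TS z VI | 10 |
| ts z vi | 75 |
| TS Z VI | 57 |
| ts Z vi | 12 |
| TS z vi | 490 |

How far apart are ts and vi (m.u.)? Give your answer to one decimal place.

10.3 m.u.

The two most frequent reciprocal classes, TS z vi and ts Z VI, are the parental types, so the F1 was TS z vi / ts Z VI.
The two rarest classes, TS z VI and ts Z vi, are the double crossovers. Comparing them with the parentals, only the vi allele has switched, so vi is the middle locus and the order is ts – vi – z.
Crossovers in the ts–vi interval produce the single-crossover classes ts z vi and TS Z VI (75 + 57 = 132) plus the double crossovers (22).
RF(ts–vi) = (132 + 22) / 1500 = 154/1500 = 0.1027 → 10.3 m.u.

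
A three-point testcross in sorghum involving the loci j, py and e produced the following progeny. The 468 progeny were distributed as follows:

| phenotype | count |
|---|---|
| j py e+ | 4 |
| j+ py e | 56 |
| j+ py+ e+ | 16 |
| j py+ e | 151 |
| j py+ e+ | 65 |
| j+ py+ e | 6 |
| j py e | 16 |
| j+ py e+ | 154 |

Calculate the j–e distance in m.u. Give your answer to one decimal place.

The two most frequent reciprocal classes, j+ py e+ and j py+ e, are the parental types, so the F1 was j+ py e+ / j py+ e.
The two rarest classes, j py e+ and j+ py+ e, are the double crossovers. Comparing them with the parentals, only the j allele has switched, so j is the middle locus and the order is py – j – e.
Crossovers in the j–e interval produce the single-crossover classes j+ py e and j py+ e+ (56 + 65 = 121) plus the double crossovers (10).
RF(j–e) = (121 + 10) / 468 = 131/468 = 0.2799 → 28.0 m.u.

28.0 m.u.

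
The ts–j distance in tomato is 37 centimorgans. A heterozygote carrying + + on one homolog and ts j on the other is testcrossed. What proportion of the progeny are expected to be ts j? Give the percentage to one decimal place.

31.5%

A map distance of 37 centimorgans corresponds to a recombination frequency of 0.370.
The F1 is + + / ts j, so ts j is a parental gamete class with expected frequency (1 − r)/2 = 0.630/2 = 0.3150.
That is 0.3150 = 31.5% of the progeny.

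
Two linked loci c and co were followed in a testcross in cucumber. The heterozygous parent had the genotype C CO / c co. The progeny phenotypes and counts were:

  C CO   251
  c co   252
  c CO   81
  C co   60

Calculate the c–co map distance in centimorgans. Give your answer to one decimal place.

The recombinant classes are C co and c CO: 60 + 81 = 141.
Recombination frequency = 141/644 = 0.2189 ≈ 21.9%, i.e. 21.9 centimorgans.

21.9 centimorgans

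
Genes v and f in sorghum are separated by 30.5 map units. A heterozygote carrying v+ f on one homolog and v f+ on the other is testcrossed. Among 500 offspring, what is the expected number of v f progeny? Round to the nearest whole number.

A map distance of 30.5 map units corresponds to a recombination frequency of 0.305.
The F1 is v+ f / v f+, so v f is a recombinant gamete class with expected frequency r/2 = 0.305/2 = 0.1525.
Expected number = 0.1525 × 500 = 76.25 ≈ 76.

76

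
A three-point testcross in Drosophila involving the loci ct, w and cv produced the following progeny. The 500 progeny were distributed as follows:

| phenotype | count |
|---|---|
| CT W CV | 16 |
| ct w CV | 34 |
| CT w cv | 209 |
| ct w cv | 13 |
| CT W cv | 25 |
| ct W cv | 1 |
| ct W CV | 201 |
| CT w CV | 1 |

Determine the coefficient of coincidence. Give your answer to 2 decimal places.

The two most frequent reciprocal classes, ct W CV and CT w cv, are the parental types, so the F1 was ct W CV / CT w cv.
The two rarest classes, ct W cv and CT w CV, are the double crossovers. Comparing them with the parentals, only the cv allele has switched, so cv is the middle locus and the order is ct – cv – w.
ct–cv: (29 + 2)/500 = 0.0620; cv–w: (59 + 2)/500 = 0.1220.
Expected DCO frequency = 0.0620 × 0.1220 ≈ 0.00756; observed = 2/500 ≈ 0.00400.
Coefficient of coincidence = 0.00400/0.00756 ≈ 0.53.

0.53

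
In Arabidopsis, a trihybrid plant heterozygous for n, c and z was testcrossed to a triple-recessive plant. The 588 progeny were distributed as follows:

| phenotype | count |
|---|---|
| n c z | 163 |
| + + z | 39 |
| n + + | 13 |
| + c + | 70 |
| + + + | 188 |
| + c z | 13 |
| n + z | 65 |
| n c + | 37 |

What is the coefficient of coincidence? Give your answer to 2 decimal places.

The two most frequent reciprocal classes, + + + and n c z, are the parental types, so the F1 was + + + / n c z.
The two rarest classes, n + + and + c z, are the double crossovers. Comparing them with the parentals, only the n allele has switched, so n is the middle locus and the order is c – n – z.
c–n: (135 + 26)/588 = 0.2738; n–z: (76 + 26)/588 = 0.1735.
Expected DCO frequency = 0.2738 × 0.1735 ≈ 0.04750; observed = 26/588 ≈ 0.04422.
Coefficient of coincidence = 0.04422/0.04750 ≈ 0.93.

0.93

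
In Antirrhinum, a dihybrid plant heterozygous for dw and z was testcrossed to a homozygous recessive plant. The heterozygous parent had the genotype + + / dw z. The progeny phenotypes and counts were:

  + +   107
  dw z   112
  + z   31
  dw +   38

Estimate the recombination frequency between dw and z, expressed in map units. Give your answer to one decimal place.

The recombinant classes are + z and dw +: 31 + 38 = 69.
Recombination frequency = 69/288 = 0.2396 ≈ 24.0%, i.e. 24.0 map units.

24.0 map units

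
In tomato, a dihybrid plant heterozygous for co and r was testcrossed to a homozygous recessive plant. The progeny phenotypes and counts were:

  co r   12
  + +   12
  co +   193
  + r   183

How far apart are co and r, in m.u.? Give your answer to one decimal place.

The two most frequent classes, + r (183) and co + (193), are the parental types, so the F1 was + r / co +.
The recombinant classes are + + and co r: 12 + 12 = 24.
Recombination frequency = 24/400 = 0.0600 ≈ 6.0%, i.e. 6.0 m.u.

6.0 m.u.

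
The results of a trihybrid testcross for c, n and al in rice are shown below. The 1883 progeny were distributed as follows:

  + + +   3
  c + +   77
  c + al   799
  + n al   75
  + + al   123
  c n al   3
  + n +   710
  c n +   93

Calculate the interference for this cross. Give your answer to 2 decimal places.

0.68

The two most frequent reciprocal classes, c + al and + n +, are the parental types, so the F1 was c + al / + n +.
The two rarest classes, c n al and + + +, are the double crossovers. Comparing them with the parentals, only the n allele has switched, so n is the middle locus and the order is al – n – c.
al–n: (152 + 6)/1883 = 0.0839; n–c: (216 + 6)/1883 = 0.1179.
Expected DCO frequency = 0.0839 × 0.1179 ≈ 0.00989; observed = 6/1883 ≈ 0.00319.
Coefficient of coincidence = 0.00319/0.00989 ≈ 0.32; interference = 1 − 0.32 = 0.68.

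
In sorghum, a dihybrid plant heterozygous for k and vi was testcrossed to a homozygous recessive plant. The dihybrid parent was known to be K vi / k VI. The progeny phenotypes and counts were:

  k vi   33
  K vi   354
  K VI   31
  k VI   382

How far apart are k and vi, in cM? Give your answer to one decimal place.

The recombinant classes are K VI and k vi: 31 + 33 = 64.
Recombination frequency = 64/800 = 0.0800 ≈ 8.0%, i.e. 8.0 cM.

8.0 cM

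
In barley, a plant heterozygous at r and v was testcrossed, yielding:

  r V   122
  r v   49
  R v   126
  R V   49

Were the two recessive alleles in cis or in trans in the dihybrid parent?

trans

The two most frequent classes are R v (126) and r V (122); these are the parental (non-recombinant) types.
So the F1 carried R v on one chromosome and r V on the other — the recessive alleles are on opposite chromosomes (trans / repulsion).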